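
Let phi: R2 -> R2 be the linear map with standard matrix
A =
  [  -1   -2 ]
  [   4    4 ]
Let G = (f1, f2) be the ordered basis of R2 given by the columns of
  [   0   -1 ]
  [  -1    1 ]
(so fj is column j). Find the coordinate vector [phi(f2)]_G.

Column 2 of [phi]_G is the G-coordinate vector of phi(f2).
In standard coordinates phi(f2) = A f2 = <-1, 0>.
Converting to G: <-1, 0> = f1 + f2, so the coordinate vector is <1, 1>.

<1, 1>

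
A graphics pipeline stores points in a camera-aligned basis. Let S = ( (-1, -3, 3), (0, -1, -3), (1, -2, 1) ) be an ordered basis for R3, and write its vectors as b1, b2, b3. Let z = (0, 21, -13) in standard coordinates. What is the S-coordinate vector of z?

(-4, -1, -4)

Write z = c_1 b1 + ... + c_3 b3 and solve for the c_i.
Gaussian elimination on [M | z] yields c = (-4, -1, -4).
Check: -4b1 - b2 - 4b3 = (0, 21, -13).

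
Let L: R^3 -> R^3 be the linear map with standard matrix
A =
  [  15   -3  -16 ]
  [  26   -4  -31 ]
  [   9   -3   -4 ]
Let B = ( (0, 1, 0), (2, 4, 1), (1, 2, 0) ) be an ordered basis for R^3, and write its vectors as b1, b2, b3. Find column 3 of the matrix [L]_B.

Compute L(b3) = A b3 = (9, 18, 3) in standard coordinates.
Then write this in B-coordinates: solve for y in y_1 b1 + ... + y_3 b3 = (9, 18, 3).
This gives y = (0, 3, 3), which is column 3 of [L]_B.

(0, 3, 3)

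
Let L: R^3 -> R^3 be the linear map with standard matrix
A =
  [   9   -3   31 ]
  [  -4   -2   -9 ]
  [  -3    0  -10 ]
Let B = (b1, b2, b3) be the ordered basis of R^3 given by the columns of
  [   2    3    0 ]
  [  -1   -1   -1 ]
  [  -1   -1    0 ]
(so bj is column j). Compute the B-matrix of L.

[[-2, -2, -3], [-2, 1, 3], [1, 2, -2]]

The j-th column of [L]_B is [L(bj)]_B.
L(b1) = A b1 = (-10, 3, 4) = -2b1 - 2b2 + b3, so column 1 is (-2, -2, 1).
Repeating for b2, b3 and assembling the columns gives [[-2, -2, -3], [-2, 1, 3], [1, 2, -2]].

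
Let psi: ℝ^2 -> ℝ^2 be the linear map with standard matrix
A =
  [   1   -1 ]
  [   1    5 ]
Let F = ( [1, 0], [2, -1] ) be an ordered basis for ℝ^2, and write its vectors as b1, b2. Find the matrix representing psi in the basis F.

[[3, -3], [-1, 3]]

Let P have columns b1, b2. Then [psi]_F = P^(-1) A P.
Here det P = -1, so P^(-1) is integer; computing A P first and then P^(-1)(A P) gives [[3, -3], [-1, 3]].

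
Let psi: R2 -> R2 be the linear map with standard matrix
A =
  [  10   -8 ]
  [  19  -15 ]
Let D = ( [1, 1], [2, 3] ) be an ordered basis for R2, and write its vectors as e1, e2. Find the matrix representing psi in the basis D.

The j-th column of [psi]_D is [psi(ej)]_D.
psi(e1) = A e1 = [2, 4] = -2e1 + 2e2, so column 1 is [-2, 2].
Repeating for e2 and assembling the columns gives [[-2, 2], [2, -3]].

[[-2, 2], [2, -3]]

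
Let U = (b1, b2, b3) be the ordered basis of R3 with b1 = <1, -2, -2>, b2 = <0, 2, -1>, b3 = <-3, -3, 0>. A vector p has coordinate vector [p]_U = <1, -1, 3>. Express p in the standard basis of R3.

By definition p = b1 - b2 + 3b3.
Summing componentwise gives <-8, -13, -1>.

<-8, -13, -1>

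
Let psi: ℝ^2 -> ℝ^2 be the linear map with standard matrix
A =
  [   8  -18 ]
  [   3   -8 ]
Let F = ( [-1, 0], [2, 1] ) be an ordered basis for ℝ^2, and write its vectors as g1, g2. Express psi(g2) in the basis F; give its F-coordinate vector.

[-2, -2]

Compute psi(g2) = A g2 = [-2, -2] in standard coordinates.
Then write this in F-coordinates: solve for y in y_1 g1 + y_2 g2 = [-2, -2].
This gives y = [-2, -2], which is column 2 of [psi]_F.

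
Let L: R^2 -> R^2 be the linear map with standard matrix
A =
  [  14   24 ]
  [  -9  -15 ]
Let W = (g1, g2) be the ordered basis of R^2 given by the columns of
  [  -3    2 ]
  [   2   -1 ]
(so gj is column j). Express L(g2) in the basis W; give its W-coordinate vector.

<-2, -1>

Column 2 of [L]_W is the W-coordinate vector of L(g2).
In standard coordinates L(g2) = A g2 = <4, -3>.
Converting to W: <4, -3> = -2g1 - g2, so the coordinate vector is <-2, -1>.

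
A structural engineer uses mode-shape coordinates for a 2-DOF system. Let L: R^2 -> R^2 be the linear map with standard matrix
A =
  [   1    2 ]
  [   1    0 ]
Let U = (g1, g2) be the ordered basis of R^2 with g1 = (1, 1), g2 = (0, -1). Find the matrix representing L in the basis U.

The j-th column of [L]_U is [L(gj)]_U.
L(g1) = A g1 = (3, 1) = 3g1 + 2g2, so column 1 is (3, 2).
Repeating for g2 and assembling the columns gives [[3, -2], [2, -2]].

[[3, -2], [2, -2]]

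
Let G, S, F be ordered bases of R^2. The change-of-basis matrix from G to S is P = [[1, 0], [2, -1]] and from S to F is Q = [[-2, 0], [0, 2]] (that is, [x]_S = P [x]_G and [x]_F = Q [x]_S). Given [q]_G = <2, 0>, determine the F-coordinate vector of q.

<-4, 8>

Composing the changes, [q]_F = Q P [q]_G.
Q P = [[-2, 0], [4, -2]]; applying this to <2, 0> gives <-4, 8>.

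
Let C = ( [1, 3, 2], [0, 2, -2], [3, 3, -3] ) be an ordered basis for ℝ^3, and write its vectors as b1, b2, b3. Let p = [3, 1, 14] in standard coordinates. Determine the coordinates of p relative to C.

[p]_C is the unique c with M c = p, where M has columns b1, ..., b3.
Row-reducing the augmented matrix [M | p] gives c = (3, -4, 0).
Check: 3b1 - 4b2 + 0·b3 = [3, 1, 14].

[3, -4, 0]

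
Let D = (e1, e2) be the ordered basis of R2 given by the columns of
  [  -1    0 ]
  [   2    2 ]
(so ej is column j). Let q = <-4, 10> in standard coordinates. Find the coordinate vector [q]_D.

We seek scalars with c_1 e1 + c_2 e2 = q; equivalently solve M c = q where the columns of M are e1, e2.
System: -c_1 + 0c_2 = -4, 2c_1 + 2c_2 = 10; solving gives c_1 = 4, c_2 = 1.
Check: 4e1 + e2 = <-4, 10>.

<4, 1>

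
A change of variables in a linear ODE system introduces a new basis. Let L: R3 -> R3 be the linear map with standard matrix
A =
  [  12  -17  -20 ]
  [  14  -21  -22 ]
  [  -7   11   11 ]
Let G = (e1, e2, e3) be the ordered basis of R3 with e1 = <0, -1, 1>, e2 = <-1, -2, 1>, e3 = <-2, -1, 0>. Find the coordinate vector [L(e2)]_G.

<-2, -2, 0>

Compute L(e2) = A e2 = <2, 6, -4> in standard coordinates.
Then write this in G-coordinates: solve for y in y_1 e1 + ... + y_3 e3 = <2, 6, -4>.
This gives y = <-2, -2, 0>, which is column 2 of [L]_G.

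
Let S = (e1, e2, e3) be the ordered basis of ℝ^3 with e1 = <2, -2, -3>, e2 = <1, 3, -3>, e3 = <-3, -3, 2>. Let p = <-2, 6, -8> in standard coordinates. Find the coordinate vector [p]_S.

<0, 4, 2>

We seek scalars with c_1 e1 + ... + c_3 e3 = p; equivalently solve M c = p where the columns of M are e1, ..., e3.
Solving this 3x3 system gives c = (0, 4, 2).
Check: 0·e1 + 4e2 + 2e3 = <-2, 6, -8>.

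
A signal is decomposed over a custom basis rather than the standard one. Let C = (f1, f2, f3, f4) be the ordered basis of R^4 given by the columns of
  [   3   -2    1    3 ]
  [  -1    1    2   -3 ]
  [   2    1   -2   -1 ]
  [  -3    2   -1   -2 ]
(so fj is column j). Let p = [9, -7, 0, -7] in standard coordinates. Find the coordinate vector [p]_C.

We seek scalars with c_1 f1 + ... + c_4 f4 = p; equivalently solve M c = p where the columns of M are f1, ..., f4.
Solving this 4x4 system gives c = (1, 0, 0, 2).
Check: f1 + 0·f2 + 0·f3 + 2f4 = [9, -7, 0, -7].

[1, 0, 0, 2]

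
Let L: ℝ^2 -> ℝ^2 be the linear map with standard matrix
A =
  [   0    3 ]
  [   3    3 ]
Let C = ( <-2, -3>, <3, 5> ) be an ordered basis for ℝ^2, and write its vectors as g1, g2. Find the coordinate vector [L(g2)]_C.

<-3, 3>

Column 2 of [L]_C is the C-coordinate vector of L(g2).
In standard coordinates L(g2) = A g2 = <15, 24>.
Converting to C: <15, 24> = -3g1 + 3g2, so the coordinate vector is <-3, 3>.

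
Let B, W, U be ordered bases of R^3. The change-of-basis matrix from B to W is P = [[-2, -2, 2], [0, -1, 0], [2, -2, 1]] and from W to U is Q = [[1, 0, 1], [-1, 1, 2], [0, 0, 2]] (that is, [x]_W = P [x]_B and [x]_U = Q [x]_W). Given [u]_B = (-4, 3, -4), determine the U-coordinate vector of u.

(-24, -33, -36)

Apply P to get W-coordinates (-6, -3, -18), then Q to get U-coordinates.
The result is [u]_U = (-24, -33, -36).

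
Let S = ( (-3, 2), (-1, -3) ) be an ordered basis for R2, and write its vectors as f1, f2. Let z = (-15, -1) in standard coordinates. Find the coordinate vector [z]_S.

Write z = c_1 f1 + c_2 f2 and solve for the c_i.
System: -3c_1 - c_2 = -15, 2c_1 - 3c_2 = -1; solving gives c_1 = 4, c_2 = 3.
Check: 4f1 + 3f2 = (-15, -1).

(4, 3)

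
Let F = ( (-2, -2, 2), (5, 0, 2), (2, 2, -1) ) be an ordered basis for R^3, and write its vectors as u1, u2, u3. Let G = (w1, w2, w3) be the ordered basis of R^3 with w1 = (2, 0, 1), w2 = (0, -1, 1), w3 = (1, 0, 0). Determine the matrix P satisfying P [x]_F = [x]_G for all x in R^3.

Let M have columns uj and N have columns wj. Then for every x, N [x]_G = x = M [x]_F, so P = N^(-1) M.
Since det N = 1, N^(-1) has integer entries; multiplying gives P = [[0, 2, 1], [2, 0, -2], [-2, 1, 0]].

[[0, 2, 1], [2, 0, -2], [-2, 1, 0]]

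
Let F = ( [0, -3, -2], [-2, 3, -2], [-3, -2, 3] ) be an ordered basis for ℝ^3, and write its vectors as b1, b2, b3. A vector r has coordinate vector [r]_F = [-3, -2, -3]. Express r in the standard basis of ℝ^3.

By definition r = -3b1 - 2b2 - 3b3.
Summing componentwise gives [13, 9, 1].

[13, 9, 1]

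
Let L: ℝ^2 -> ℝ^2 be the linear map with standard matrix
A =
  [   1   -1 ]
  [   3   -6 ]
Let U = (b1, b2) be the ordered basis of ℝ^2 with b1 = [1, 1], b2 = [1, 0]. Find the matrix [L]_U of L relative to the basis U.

[[-3, 3], [3, -2]]

The j-th column of [L]_U is [L(bj)]_U.
L(b1) = A b1 = [0, -3] = -3b1 + 3b2, so column 1 is [-3, 3].
Repeating for b2 and assembling the columns gives [[-3, 3], [3, -2]].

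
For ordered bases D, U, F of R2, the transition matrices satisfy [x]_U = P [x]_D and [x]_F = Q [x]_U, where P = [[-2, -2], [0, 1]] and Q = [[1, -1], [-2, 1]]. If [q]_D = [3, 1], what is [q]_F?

[-9, 17]

Composing the changes, [q]_F = Q P [q]_D.
Q P = [[-2, -3], [4, 5]]; applying this to [3, 1] gives [-9, 17].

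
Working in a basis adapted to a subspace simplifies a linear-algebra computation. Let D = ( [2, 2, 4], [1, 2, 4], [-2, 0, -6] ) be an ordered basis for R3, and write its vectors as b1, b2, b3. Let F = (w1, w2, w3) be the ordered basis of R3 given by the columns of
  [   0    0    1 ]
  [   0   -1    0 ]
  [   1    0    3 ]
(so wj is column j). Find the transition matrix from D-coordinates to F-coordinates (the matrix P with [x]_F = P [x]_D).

[[-2, 1, 0], [-2, -2, 0], [2, 1, -2]]

Column j of P is [bj]_F, since P maps D-coordinates to F-coordinates.
Expressing b1 in F: b1 = -2w1 - 2w2 + 2w3, so column 1 of P is [-2, -2, 2].
Doing the same for each bj gives P = [[-2, 1, 0], [-2, -2, 0], [2, 1, -2]].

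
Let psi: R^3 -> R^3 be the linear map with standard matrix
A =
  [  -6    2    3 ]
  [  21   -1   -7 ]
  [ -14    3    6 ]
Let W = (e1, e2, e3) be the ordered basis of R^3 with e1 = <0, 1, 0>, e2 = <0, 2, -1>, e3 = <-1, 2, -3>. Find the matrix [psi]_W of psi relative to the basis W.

[[-3, 1, -2], [3, 3, 1], [-2, -1, -1]]

The j-th column of [psi]_W is [psi(ej)]_W.
psi(e1) = A e1 = <2, -1, 3> = -3e1 + 3e2 - 2e3, so column 1 is <-3, 3, -2>.
Repeating for e2, e3 and assembling the columns gives [[-3, 1, -2], [3, 3, 1], [-2, -1, -1]].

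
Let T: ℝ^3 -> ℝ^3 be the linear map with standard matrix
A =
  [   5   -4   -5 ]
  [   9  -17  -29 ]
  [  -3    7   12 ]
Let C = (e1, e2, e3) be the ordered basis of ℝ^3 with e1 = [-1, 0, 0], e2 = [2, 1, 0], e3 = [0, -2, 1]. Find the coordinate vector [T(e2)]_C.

[0, 3, 1]

Column 2 of [T]_C is the C-coordinate vector of T(e2).
In standard coordinates T(e2) = A e2 = [6, 1, 1].
Converting to C: [6, 1, 1] = 0·e1 + 3e2 + e3, so the coordinate vector is [0, 3, 1].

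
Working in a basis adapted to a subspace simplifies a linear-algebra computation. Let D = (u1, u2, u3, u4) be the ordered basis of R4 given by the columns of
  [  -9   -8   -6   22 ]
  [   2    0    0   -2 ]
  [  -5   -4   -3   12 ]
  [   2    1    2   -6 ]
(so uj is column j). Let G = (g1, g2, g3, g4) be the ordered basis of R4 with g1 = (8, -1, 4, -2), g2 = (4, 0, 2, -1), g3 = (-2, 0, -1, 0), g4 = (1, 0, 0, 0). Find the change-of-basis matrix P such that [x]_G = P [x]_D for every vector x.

Take x = uj: its D-coordinates are the j-th standard unit vector, so P e_j — column j of P — equals [uj]_G.
u1 = -2g1 + 2g2 + g3 + g4, giving column 1 = (-2, 2, 1, 1); repeating for each j gives P = [[-2, 0, 0, 2], [2, -1, -2, 2], [1, 2, -1, 0], [1, 0, 0, -2]].

[[-2, 0, 0, 2], [2, -1, -2, 2], [1, 2, -1, 0], [1, 0, 0, -2]]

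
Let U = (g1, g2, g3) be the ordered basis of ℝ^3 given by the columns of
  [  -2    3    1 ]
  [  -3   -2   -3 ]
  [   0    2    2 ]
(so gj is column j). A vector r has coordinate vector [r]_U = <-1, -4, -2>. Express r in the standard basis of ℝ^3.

r = M [r]_U, where M has columns g1, ..., g3.
Carrying out the matrix-vector product, r = <-12, 17, -12>.

<-12, 17, -12>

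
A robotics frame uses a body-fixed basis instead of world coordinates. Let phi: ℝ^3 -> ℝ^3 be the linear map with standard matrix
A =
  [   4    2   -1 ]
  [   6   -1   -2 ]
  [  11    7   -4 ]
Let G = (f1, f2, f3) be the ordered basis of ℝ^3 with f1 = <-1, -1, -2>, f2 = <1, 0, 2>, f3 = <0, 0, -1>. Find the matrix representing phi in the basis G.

Let P have columns f1, ..., f3. Then [phi]_G = P^(-1) A P.
Here det P = -1, so P^(-1) is integer; computing A P first and then P^(-1)(A P) gives [[1, -2, -2], [-3, 0, -1], [2, 1, -2]].

[[1, -2, -2], [-3, 0, -1], [2, 1, -2]]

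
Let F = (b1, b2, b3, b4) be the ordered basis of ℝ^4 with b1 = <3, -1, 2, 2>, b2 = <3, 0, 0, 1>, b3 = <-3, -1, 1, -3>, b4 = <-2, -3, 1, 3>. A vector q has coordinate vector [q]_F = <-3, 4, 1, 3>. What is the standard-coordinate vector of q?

<-6, -7, -2, 4>

By definition q = -3b1 + 4b2 + b3 + 3b4.
Summing componentwise gives <-6, -7, -2, 4>.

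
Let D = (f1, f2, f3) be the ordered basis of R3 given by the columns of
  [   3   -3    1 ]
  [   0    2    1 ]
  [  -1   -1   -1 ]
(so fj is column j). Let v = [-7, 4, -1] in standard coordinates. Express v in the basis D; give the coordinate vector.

We seek scalars with c_1 f1 + ... + c_3 f3 = v; equivalently solve M c = v where the columns of M are f1, ..., f3.
Gaussian elimination on [M | v] yields c = (-2, 1, 2).
Check: -2f1 + f2 + 2f3 = [-7, 4, -1].

[-2, 1, 2]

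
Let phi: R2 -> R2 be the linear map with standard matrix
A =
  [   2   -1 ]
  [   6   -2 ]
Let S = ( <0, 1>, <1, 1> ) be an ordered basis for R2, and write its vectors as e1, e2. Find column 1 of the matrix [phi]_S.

<-1, -1>

Compute phi(e1) = A e1 = <-1, -2> in standard coordinates.
Then write this in S-coordinates: solve for y in y_1 e1 + y_2 e2 = <-1, -2>.
This gives y = <-1, -1>, which is column 1 of [phi]_S.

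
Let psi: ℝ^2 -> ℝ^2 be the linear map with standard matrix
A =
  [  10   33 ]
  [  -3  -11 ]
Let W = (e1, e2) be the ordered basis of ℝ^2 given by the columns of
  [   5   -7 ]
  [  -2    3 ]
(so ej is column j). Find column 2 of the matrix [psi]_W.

Column 2 of [psi]_W is the W-coordinate vector of psi(e2).
In standard coordinates psi(e2) = A e2 = [29, -12].
Converting to W: [29, -12] = 3e1 - 2e2, so the coordinate vector is [3, -2].

[3, -2]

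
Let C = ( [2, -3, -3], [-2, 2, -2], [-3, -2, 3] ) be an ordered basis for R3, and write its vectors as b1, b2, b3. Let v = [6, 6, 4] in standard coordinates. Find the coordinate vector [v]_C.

We seek scalars with c_1 b1 + ... + c_3 b3 = v; equivalently solve M c = v where the columns of M are b1, ..., b3.
Row-reducing the augmented matrix [M | v] gives c = (-2, -2, -2).
Check: -2b1 - 2b2 - 2b3 = [6, 6, 4].

[-2, -2, -2]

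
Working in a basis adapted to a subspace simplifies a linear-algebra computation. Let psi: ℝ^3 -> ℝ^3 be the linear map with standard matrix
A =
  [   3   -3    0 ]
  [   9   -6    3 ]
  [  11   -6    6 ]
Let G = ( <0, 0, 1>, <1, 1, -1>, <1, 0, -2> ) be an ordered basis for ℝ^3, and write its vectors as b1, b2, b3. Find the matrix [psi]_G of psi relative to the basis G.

With P the matrix whose columns are b1, ..., b3, [psi]_G = P^(-1) A P.
Column by column: psi(b1) = A b1 = <0, 3, 6>; its G-coordinates <3, 3, -3> give column 1.
Continuing for each basis vector yields [psi]_G = [[3, -1, 2], [3, 0, 3], [-3, 0, 0]].

[[3, -1, 2], [3, 0, 3], [-3, 0, 0]]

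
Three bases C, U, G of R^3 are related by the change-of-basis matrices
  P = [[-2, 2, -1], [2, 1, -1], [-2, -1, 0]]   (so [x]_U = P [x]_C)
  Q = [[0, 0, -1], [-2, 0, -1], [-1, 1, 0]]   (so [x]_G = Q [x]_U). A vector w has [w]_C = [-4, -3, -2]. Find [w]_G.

Apply P to get U-coordinates [4, -9, 11], then Q to get G-coordinates.
The result is [w]_G = [-11, -19, -13].

[-11, -19, -13]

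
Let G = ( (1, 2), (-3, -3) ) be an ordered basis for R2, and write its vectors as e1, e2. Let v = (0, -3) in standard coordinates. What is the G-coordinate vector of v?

[v]_G is the unique c with M c = v, where M has columns e1, e2.
System: c_1 - 3c_2 = 0, 2c_1 - 3c_2 = -3; solving gives c_1 = -3, c_2 = -1.
Check: -3e1 - e2 = (0, -3).

(-3, -1)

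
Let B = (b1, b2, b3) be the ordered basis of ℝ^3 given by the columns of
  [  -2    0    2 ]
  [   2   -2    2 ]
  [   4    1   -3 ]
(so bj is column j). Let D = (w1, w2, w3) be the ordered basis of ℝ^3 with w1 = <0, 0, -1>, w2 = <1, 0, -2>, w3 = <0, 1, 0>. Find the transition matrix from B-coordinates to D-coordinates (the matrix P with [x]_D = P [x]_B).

Take x = bj: its B-coordinates are the j-th standard unit vector, so P e_j — column j of P — equals [bj]_D.
b1 = 0·w1 - 2w2 + 2w3, giving column 1 = <0, -2, 2>; repeating for each j gives P = [[0, -1, -1], [-2, 0, 2], [2, -2, 2]].

[[0, -1, -1], [-2, 0, 2], [2, -2, 2]]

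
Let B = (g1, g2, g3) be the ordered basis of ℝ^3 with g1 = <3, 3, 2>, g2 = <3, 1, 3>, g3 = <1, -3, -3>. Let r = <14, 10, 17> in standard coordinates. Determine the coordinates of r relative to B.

We seek scalars with c_1 g1 + ... + c_3 g3 = r; equivalently solve M c = r where the columns of M are g1, ..., g3.
Solving this 3x3 system gives c = (1, 4, -1).
Check: g1 + 4g2 - g3 = <14, 10, 17>.

<1, 4, -1>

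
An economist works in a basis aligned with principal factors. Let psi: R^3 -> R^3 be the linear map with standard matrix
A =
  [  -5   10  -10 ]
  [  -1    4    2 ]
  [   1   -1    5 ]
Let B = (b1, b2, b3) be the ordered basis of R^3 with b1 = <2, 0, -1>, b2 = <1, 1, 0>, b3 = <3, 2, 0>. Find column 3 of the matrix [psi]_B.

Compute psi(b3) = A b3 = <5, 5, 1> in standard coordinates.
Then write this in B-coordinates: solve for y in y_1 b1 + ... + y_3 b3 = <5, 5, 1>.
This gives y = <-1, 1, 2>, which is column 3 of [psi]_B.

<-1, 1, 2>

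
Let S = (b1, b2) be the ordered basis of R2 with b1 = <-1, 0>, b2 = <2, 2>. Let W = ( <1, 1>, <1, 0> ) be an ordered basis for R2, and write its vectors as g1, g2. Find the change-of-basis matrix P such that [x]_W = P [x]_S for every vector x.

[[0, 2], [-1, 0]]

Take x = bj: its S-coordinates are the j-th standard unit vector, so P e_j — column j of P — equals [bj]_W.
b1 = 0·g1 - g2, giving column 1 = <0, -1>; repeating for each j gives P = [[0, 2], [-1, 0]].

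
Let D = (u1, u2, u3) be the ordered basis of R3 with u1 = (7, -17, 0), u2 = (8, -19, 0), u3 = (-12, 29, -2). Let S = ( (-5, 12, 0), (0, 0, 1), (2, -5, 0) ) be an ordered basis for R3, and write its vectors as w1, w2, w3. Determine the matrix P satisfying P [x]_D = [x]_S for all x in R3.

Let M have columns uj and N have columns wj. Then for every x, N [x]_S = x = M [x]_D, so P = N^(-1) M.
Since det N = -1, N^(-1) has integer entries; multiplying gives P = [[-1, -2, 2], [0, 0, -2], [1, -1, -1]].

[[-1, -2, 2], [0, 0, -2], [1, -1, -1]]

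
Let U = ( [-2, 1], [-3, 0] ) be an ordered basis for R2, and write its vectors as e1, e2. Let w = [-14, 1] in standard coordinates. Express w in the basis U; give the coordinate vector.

[1, 4]

We seek scalars with c_1 e1 + c_2 e2 = w; equivalently solve M c = w where the columns of M are e1, e2.
System: -2c_1 - 3c_2 = -14, c_1 + 0c_2 = 1; solving gives c_1 = 1, c_2 = 4.
Check: e1 + 4e2 = [-14, 1].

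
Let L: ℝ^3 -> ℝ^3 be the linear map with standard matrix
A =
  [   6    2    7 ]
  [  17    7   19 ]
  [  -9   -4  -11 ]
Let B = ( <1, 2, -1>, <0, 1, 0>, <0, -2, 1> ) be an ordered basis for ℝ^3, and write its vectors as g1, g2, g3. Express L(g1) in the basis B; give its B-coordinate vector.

<3, 0, -3>

Column 1 of [L]_B is the B-coordinate vector of L(g1).
In standard coordinates L(g1) = A g1 = <3, 12, -6>.
Converting to B: <3, 12, -6> = 3g1 + 0·g2 - 3g3, so the coordinate vector is <3, 0, -3>.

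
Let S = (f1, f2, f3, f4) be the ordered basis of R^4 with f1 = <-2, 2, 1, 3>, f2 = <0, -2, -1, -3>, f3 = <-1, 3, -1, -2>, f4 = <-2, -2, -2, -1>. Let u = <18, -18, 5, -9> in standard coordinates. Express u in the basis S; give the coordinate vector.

<-3, 4, -4, -4>

Write u = c_1 f1 + ... + c_4 f4 and solve for the c_i.
Row-reducing the augmented matrix [M | u] gives c = (-3, 4, -4, -4).
Check: -3f1 + 4f2 - 4f3 - 4f4 = <18, -18, 5, -9>.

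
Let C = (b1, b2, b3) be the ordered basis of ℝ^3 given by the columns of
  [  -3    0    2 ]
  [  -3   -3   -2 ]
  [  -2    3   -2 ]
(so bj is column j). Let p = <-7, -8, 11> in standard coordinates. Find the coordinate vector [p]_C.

[p]_C is the unique c with M c = p, where M has columns b1, ..., b3.
Solving this 3x3 system gives c = (1, 3, -2).
Check: b1 + 3b2 - 2b3 = <-7, -8, 11>.

<1, 3, -2>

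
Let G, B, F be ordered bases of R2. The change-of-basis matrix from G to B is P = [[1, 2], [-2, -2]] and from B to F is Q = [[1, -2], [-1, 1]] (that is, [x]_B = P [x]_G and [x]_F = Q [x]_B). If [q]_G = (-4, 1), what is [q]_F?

Composing the changes, [q]_F = Q P [q]_G.
Q P = [[5, 6], [-3, -4]]; applying this to (-4, 1) gives (-14, 8).

(-14, 8)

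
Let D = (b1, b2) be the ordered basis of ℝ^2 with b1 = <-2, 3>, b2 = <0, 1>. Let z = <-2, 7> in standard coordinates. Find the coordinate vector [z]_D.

We seek scalars with c_1 b1 + c_2 b2 = z; equivalently solve M c = z where the columns of M are b1, b2.
System: -2c_1 + 0c_2 = -2, 3c_1 + c_2 = 7; solving gives c_1 = 1, c_2 = 4.
Check: b1 + 4b2 = <-2, 7>.

<1, 4>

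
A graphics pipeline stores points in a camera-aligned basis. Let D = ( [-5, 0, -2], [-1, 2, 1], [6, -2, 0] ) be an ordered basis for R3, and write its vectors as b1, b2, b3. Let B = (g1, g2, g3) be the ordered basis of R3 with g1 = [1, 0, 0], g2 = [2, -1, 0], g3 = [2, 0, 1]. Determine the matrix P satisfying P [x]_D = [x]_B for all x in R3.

Column j of P is [bj]_B, since P maps D-coordinates to B-coordinates.
Expressing b1 in B: b1 = -g1 + 0·g2 - 2g3, so column 1 of P is [-1, 0, -2].
Doing the same for each bj gives P = [[-1, 1, 2], [0, -2, 2], [-2, 1, 0]].

[[-1, 1, 2], [0, -2, 2], [-2, 1, 0]]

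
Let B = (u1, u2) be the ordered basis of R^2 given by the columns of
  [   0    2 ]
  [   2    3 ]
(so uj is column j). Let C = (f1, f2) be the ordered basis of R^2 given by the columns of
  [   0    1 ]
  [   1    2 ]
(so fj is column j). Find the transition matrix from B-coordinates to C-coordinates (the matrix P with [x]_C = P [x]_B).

[[2, -1], [0, 2]]

Let M have columns uj and N have columns fj. Then for every x, N [x]_C = x = M [x]_B, so P = N^(-1) M.
Since det N = -1, N^(-1) has integer entries; multiplying gives P = [[2, -1], [0, 2]].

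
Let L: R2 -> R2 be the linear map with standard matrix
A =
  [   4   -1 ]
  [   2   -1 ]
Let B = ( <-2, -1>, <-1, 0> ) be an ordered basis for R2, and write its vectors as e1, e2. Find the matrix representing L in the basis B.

[[3, 2], [1, 0]]

With P the matrix whose columns are e1, e2, [L]_B = P^(-1) A P.
Column by column: L(e1) = A e1 = <-7, -3>; its B-coordinates <3, 1> give column 1.
Continuing for each basis vector yields [L]_B = [[3, 2], [1, 0]].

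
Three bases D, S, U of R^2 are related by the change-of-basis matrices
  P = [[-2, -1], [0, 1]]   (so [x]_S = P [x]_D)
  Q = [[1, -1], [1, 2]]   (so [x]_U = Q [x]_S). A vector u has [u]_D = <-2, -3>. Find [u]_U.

Composing the changes, [u]_U = Q P [u]_D.
Q P = [[-2, -2], [-2, 1]]; applying this to <-2, -3> gives <10, 1>.

<10, 1>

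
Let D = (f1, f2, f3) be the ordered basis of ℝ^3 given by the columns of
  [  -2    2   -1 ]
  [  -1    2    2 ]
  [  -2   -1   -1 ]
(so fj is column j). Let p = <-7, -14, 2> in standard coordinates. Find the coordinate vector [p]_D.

[p]_D is the unique c with M c = p, where M has columns f1, ..., f3.
Gaussian elimination on [M | p] yields c = (2, -3, -3).
Check: 2f1 - 3f2 - 3f3 = <-7, -14, 2>.

<2, -3, -3>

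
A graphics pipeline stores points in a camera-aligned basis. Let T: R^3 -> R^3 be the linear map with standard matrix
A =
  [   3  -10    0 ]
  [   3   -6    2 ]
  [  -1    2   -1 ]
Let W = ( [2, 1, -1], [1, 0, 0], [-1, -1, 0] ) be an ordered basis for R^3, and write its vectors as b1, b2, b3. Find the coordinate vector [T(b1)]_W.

[-1, -1, 1]

Column 1 of [T]_W is the W-coordinate vector of T(b1).
In standard coordinates T(b1) = A b1 = [-4, -2, 1].
Converting to W: [-4, -2, 1] = -b1 - b2 + b3, so the coordinate vector is [-1, -1, 1].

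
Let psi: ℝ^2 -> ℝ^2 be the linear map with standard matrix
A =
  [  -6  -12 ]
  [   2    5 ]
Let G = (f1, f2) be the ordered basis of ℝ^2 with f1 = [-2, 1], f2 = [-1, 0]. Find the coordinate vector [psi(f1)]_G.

[1, -2]

Column 1 of [psi]_G is the G-coordinate vector of psi(f1).
In standard coordinates psi(f1) = A f1 = [0, 1].
Converting to G: [0, 1] = f1 - 2f2, so the coordinate vector is [1, -2].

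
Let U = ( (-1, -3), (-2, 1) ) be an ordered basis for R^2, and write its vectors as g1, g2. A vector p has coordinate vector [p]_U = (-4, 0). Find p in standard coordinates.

(4, 12)

By definition p = -4g1 + 0·g2.
Summing componentwise gives (4, 12).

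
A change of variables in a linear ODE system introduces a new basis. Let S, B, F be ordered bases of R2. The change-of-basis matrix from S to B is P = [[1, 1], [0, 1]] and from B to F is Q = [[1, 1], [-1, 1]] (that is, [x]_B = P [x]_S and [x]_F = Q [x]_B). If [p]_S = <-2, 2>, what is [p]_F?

Apply P to get B-coordinates <0, 2>, then Q to get F-coordinates.
The result is [p]_F = <2, 2>.

<2, 2>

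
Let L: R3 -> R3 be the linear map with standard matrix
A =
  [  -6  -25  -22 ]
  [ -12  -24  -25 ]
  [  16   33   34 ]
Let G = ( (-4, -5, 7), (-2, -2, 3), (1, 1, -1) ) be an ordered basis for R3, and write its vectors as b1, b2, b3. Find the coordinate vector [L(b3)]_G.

Column 3 of [L]_G is the G-coordinate vector of L(b3).
In standard coordinates L(b3) = A b3 = (-9, -11, 15).
Converting to G: (-9, -11, 15) = 2b1 + 0·b2 - b3, so the coordinate vector is (2, 0, -1).

(2, 0, -1)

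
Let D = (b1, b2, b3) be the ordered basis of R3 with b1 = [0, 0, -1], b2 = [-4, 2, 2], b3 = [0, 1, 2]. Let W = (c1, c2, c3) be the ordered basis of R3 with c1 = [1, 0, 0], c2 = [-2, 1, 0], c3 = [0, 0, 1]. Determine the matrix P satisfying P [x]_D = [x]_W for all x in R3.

Let M have columns bj and N have columns cj. Then for every x, N [x]_W = x = M [x]_D, so P = N^(-1) M.
Since det N = 1, N^(-1) has integer entries; multiplying gives P = [[0, 0, 2], [0, 2, 1], [-1, 2, 2]].

[[0, 0, 2], [0, 2, 1], [-1, 2, 2]]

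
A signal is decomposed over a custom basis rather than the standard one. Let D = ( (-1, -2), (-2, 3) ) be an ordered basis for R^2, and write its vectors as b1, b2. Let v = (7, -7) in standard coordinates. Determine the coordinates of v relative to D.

(-1, -3)

[v]_D is the unique c with M c = v, where M has columns b1, b2.
System: -c_1 - 2c_2 = 7, -2c_1 + 3c_2 = -7; solving gives c_1 = -1, c_2 = -3.
Check: -b1 - 3b2 = (7, -7).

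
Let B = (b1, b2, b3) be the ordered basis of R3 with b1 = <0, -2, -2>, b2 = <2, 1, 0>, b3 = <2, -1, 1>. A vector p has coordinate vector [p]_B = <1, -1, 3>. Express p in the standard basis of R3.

<4, -6, 1>

p = M [p]_B, where M has columns b1, ..., b3.
Carrying out the matrix-vector product, p = <4, -6, 1>.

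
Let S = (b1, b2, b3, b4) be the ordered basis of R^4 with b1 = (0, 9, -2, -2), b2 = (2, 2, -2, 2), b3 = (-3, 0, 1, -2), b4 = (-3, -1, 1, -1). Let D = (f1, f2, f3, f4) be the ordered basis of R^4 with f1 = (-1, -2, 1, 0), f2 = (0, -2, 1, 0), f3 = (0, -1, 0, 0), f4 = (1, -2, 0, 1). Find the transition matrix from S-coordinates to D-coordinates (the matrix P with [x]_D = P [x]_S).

Take x = bj: its S-coordinates are the j-th standard unit vector, so P e_j — column j of P — equals [bj]_D.
b1 = -2f1 + 0·f2 - f3 - 2f4, giving column 1 = (-2, 0, -1, -2); repeating for each j gives P = [[-2, 0, 1, 2], [0, -2, 0, -1], [-1, -2, 2, 1], [-2, 2, -2, -1]].

[[-2, 0, 1, 2], [0, -2, 0, -1], [-1, -2, 2, 1], [-2, 2, -2, -1]]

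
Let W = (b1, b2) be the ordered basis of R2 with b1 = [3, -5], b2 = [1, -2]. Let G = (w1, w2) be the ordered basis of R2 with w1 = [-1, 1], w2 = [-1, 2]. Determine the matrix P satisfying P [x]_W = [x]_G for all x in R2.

Take x = bj: its W-coordinates are the j-th standard unit vector, so P e_j — column j of P — equals [bj]_G.
b1 = -w1 - 2w2, giving column 1 = [-1, -2]; repeating for each j gives P = [[-1, 0], [-2, -1]].

[[-1, 0], [-2, -1]]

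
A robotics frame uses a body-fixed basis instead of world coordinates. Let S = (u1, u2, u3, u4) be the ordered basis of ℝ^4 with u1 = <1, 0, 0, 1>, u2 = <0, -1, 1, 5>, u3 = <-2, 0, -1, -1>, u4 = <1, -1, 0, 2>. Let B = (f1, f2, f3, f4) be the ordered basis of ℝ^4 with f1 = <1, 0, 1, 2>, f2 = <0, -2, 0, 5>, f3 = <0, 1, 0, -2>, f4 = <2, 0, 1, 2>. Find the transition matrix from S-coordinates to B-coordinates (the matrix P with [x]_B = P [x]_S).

Take x = uj: its S-coordinates are the j-th standard unit vector, so P e_j — column j of P — equals [uj]_B.
u1 = -f1 + f2 + 2f3 + f4, giving column 1 = <-1, 1, 2, 1>; repeating for each j gives P = [[-1, 2, 0, -1], [1, 1, 1, 0], [2, 1, 2, -1], [1, -1, -1, 1]].

[[-1, 2, 0, -1], [1, 1, 1, 0], [2, 1, 2, -1], [1, -1, -1, 1]]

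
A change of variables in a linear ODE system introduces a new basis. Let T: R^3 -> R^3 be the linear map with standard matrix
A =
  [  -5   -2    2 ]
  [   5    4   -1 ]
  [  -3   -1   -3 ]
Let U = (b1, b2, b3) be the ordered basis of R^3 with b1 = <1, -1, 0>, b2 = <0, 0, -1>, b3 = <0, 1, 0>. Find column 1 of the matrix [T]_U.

Compute T(b1) = A b1 = <-3, 1, -2> in standard coordinates.
Then write this in U-coordinates: solve for y in y_1 b1 + ... + y_3 b3 = <-3, 1, -2>.
This gives y = <-3, 2, -2>, which is column 1 of [T]_U.

<-3, 2, -2>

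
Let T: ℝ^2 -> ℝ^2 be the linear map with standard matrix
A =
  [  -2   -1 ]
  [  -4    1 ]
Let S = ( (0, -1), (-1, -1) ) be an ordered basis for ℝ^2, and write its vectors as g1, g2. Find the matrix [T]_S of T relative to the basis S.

With P the matrix whose columns are g1, g2, [T]_S = P^(-1) A P.
Column by column: T(g1) = A g1 = (1, -1); its S-coordinates (2, -1) give column 1.
Continuing for each basis vector yields [T]_S = [[2, 0], [-1, -3]].

[[2, 0], [-1, -3]]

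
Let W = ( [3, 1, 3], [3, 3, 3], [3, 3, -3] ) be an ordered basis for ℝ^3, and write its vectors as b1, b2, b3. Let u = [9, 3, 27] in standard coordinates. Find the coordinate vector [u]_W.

[3, 3, -3]

[u]_W is the unique c with M c = u, where M has columns b1, ..., b3.
Row-reducing the augmented matrix [M | u] gives c = (3, 3, -3).
Check: 3b1 + 3b2 - 3b3 = [9, 3, 27].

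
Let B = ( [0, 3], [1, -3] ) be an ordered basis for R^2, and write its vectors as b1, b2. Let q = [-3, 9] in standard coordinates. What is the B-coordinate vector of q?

[q]_B is the unique c with M c = q, where M has columns b1, b2.
System: 0c_1 + c_2 = -3, 3c_1 - 3c_2 = 9; solving gives c_1 = 0, c_2 = -3.
Check: 0·b1 - 3b2 = [-3, 9].

[0, -3]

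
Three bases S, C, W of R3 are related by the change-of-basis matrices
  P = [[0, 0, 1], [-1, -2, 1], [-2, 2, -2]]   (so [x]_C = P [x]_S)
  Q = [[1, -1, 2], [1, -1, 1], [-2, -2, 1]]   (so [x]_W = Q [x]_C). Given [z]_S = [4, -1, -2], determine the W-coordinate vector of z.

Composing the changes, [z]_W = Q P [z]_S.
Q P = [[-3, 6, -4], [-1, 4, -2], [0, 6, -6]]; applying this to [4, -1, -2] gives [-10, -4, 6].

[-10, -4, 6]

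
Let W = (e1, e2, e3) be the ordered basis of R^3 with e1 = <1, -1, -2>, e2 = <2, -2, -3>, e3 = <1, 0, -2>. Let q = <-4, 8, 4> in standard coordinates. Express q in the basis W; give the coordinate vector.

<0, -4, 4>

We seek scalars with c_1 e1 + ... + c_3 e3 = q; equivalently solve M c = q where the columns of M are e1, ..., e3.
Row-reducing the augmented matrix [M | q] gives c = (0, -4, 4).
Check: 0·e1 - 4e2 + 4e3 = <-4, 8, 4>.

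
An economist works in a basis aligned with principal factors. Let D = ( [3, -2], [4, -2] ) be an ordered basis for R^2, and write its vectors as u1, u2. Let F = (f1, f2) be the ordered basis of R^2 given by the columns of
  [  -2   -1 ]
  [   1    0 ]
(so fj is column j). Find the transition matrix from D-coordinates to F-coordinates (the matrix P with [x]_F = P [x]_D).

Let M have columns uj and N have columns fj. Then for every x, N [x]_F = x = M [x]_D, so P = N^(-1) M.
Since det N = 1, N^(-1) has integer entries; multiplying gives P = [[-2, -2], [1, 0]].

[[-2, -2], [1, 0]]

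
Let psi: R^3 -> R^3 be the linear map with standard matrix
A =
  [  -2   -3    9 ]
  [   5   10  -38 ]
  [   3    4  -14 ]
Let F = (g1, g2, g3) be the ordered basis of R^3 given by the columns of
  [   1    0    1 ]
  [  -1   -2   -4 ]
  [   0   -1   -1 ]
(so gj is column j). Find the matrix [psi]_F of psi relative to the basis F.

With P the matrix whose columns are g1, ..., g3, [psi]_F = P^(-1) A P.
Column by column: psi(g1) = A g1 = (1, -5, -1); its F-coordinates (-1, -1, 2) give column 1.
Continuing for each basis vector yields [psi]_F = [[-1, 0, 3], [-1, -3, 1], [2, -3, -2]].

[[-1, 0, 3], [-1, -3, 1], [2, -3, -2]]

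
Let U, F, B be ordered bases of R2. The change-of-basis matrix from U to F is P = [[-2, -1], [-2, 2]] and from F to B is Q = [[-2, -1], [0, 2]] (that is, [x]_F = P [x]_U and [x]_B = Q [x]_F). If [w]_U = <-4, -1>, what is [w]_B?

<-24, 12>

Composing the changes, [w]_B = Q P [w]_U.
Q P = [[6, 0], [-4, 4]]; applying this to <-4, -1> gives <-24, 12>.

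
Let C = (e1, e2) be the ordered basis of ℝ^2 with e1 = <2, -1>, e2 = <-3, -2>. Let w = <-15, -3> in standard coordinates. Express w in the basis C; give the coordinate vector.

<-3, 3>

Write w = c_1 e1 + c_2 e2 and solve for the c_i.
System: 2c_1 - 3c_2 = -15, -c_1 - 2c_2 = -3; solving gives c_1 = -3, c_2 = 3.
Check: -3e1 + 3e2 = <-15, -3>.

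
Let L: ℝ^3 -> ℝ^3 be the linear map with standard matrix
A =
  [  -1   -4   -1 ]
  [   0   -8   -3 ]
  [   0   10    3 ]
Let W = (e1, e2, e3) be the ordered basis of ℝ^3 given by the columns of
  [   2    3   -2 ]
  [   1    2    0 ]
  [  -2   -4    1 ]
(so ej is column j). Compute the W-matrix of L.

The j-th column of [L]_W is [L(ej)]_W.
L(e1) = A e1 = (-4, -2, 4) = -2e1 + 0·e2 + 0·e3, so column 1 is (-2, 0, 0).
Repeating for e2, e3 and assembling the columns gives [[-2, -2, -1], [0, -1, -1], [0, 0, -3]].

[[-2, -2, -1], [0, -1, -1], [0, 0, -3]]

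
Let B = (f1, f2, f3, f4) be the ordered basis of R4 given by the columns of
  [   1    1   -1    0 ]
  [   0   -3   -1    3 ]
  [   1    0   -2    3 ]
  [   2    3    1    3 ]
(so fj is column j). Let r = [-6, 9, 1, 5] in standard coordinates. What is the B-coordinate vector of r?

[-2, -1, 3, 3]

We seek scalars with c_1 f1 + ... + c_4 f4 = r; equivalently solve M c = r where the columns of M are f1, ..., f4.
Gaussian elimination on [M | r] yields c = (-2, -1, 3, 3).
Check: -2f1 - f2 + 3f3 + 3f4 = [-6, 9, 1, 5].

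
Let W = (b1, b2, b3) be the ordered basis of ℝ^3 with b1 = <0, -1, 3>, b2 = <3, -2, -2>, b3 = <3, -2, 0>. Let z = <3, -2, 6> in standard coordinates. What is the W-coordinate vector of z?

<0, -3, 4>

[z]_W is the unique c with M c = z, where M has columns b1, ..., b3.
Row-reducing the augmented matrix [M | z] gives c = (0, -3, 4).
Check: 0·b1 - 3b2 + 4b3 = <3, -2, 6>.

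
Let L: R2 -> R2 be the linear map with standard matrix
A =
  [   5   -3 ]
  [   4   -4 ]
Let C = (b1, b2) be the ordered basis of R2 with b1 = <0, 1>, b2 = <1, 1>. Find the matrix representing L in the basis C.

[[-1, -2], [-3, 2]]

The j-th column of [L]_C is [L(bj)]_C.
L(b1) = A b1 = <-3, -4> = -b1 - 3b2, so column 1 is <-1, -3>.
Repeating for b2 and assembling the columns gives [[-1, -2], [-3, 2]].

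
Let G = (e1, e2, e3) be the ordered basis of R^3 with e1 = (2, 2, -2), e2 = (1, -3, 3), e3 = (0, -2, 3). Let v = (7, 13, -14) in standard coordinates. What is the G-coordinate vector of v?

Write v = c_1 e1 + ... + c_3 e3 and solve for the c_i.
Row-reducing the augmented matrix [M | v] gives c = (4, -1, -1).
Check: 4e1 - e2 - e3 = (7, 13, -14).

(4, -1, -1)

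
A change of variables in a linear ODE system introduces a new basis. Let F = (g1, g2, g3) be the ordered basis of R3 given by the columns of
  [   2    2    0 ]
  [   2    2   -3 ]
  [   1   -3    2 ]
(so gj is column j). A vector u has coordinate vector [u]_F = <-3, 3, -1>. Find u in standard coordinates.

<0, 3, -14>

The coordinates say u = -3g1 + 3g2 - g3; adding the scaled basis vectors gives <0, 3, -14>.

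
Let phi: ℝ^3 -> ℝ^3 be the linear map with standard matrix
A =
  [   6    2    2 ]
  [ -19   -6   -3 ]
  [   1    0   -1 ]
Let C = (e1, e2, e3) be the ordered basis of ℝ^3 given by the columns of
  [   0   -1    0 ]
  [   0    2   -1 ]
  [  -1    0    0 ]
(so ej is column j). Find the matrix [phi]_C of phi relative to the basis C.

[[-1, 1, 0], [2, 2, 2], [1, -3, -2]]

The j-th column of [phi]_C is [phi(ej)]_C.
phi(e1) = A e1 = (-2, 3, 1) = -e1 + 2e2 + e3, so column 1 is (-1, 2, 1).
Repeating for e2, e3 and assembling the columns gives [[-1, 1, 0], [2, 2, 2], [1, -3, -2]].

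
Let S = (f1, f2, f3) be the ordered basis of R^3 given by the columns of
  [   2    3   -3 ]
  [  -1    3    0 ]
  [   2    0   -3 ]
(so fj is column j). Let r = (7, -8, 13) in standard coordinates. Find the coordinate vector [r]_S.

We seek scalars with c_1 f1 + ... + c_3 f3 = r; equivalently solve M c = r where the columns of M are f1, ..., f3.
Gaussian elimination on [M | r] yields c = (2, -2, -3).
Check: 2f1 - 2f2 - 3f3 = (7, -8, 13).

(2, -2, -3)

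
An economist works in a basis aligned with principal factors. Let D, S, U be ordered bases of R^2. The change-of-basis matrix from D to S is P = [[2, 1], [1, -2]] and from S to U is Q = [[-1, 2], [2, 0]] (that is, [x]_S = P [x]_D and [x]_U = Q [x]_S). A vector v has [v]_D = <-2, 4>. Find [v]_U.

Composing the changes, [v]_U = Q P [v]_D.
Q P = [[0, -5], [4, 2]]; applying this to <-2, 4> gives <-20, 0>.

<-20, 0>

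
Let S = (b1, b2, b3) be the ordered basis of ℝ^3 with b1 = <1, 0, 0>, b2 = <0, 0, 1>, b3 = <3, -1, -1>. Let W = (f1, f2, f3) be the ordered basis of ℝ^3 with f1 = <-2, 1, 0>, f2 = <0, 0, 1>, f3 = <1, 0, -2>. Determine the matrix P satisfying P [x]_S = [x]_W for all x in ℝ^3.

[[0, 0, -1], [2, 1, 1], [1, 0, 1]]

Column j of P is [bj]_W, since P maps S-coordinates to W-coordinates.
Expressing b1 in W: b1 = 0·f1 + 2f2 + f3, so column 1 of P is <0, 2, 1>.
Doing the same for each bj gives P = [[0, 0, -1], [2, 1, 1], [1, 0, 1]].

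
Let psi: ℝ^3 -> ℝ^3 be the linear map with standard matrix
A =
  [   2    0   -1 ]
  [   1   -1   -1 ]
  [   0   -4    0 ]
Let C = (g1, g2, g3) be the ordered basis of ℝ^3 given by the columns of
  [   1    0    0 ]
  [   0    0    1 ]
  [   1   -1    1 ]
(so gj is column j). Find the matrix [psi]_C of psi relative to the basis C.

Let P have columns g1, ..., g3. Then [psi]_C = P^(-1) A P.
Here det P = 1, so P^(-1) is integer; computing A P first and then P^(-1)(A P) gives [[1, 1, -1], [1, 2, 1], [0, 1, -2]].

[[1, 1, -1], [1, 2, 1], [0, 1, -2]]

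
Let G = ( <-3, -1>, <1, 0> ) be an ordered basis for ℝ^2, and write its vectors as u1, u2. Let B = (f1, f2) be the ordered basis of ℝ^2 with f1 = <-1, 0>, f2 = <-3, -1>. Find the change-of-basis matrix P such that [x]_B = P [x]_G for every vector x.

Take x = uj: its G-coordinates are the j-th standard unit vector, so P e_j — column j of P — equals [uj]_B.
u1 = 0·f1 + f2, giving column 1 = <0, 1>; repeating for each j gives P = [[0, -1], [1, 0]].

[[0, -1], [1, 0]]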